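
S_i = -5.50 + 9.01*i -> [-5.5, 3.51, 12.52, 21.53, 30.54]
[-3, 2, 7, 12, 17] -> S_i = -3 + 5*i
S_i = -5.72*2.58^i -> [-5.72, -14.76, -38.07, -98.23, -253.44]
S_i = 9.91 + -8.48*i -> [9.91, 1.43, -7.05, -15.53, -24.01]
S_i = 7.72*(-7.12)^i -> [7.72, -54.97, 391.36, -2786.49, 19839.8]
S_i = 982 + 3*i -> [982, 985, 988, 991, 994]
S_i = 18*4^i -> [18, 72, 288, 1152, 4608]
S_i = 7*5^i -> [7, 35, 175, 875, 4375]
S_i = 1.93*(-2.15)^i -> [1.93, -4.15, 8.92, -19.18, 41.24]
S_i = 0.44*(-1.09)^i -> [0.44, -0.48, 0.52, -0.57, 0.62]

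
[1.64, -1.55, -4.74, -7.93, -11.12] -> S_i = 1.64 + -3.19*i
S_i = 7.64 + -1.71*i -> [7.64, 5.93, 4.22, 2.51, 0.8]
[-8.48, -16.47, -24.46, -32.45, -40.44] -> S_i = -8.48 + -7.99*i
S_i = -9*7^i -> [-9, -63, -441, -3087, -21609]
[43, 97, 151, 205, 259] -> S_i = 43 + 54*i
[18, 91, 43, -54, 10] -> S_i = Random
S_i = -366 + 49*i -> [-366, -317, -268, -219, -170]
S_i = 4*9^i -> [4, 36, 324, 2916, 26244]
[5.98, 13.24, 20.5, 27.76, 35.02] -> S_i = 5.98 + 7.26*i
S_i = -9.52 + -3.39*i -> [-9.52, -12.91, -16.3, -19.69, -23.08]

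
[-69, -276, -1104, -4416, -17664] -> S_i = -69*4^i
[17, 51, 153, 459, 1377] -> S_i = 17*3^i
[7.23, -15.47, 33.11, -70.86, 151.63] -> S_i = 7.23*(-2.14)^i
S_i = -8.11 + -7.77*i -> [-8.11, -15.88, -23.65, -31.42, -39.19]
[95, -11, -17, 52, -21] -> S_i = Random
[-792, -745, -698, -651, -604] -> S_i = -792 + 47*i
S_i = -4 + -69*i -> [-4, -73, -142, -211, -280]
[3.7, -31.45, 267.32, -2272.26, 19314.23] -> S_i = 3.70*(-8.50)^i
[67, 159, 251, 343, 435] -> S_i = 67 + 92*i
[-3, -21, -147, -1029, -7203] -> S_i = -3*7^i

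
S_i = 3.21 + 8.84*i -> [3.21, 12.05, 20.89, 29.73, 38.57]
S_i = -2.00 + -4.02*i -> [-2.0, -6.02, -10.04, -14.06, -18.08]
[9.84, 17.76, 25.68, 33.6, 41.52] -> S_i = 9.84 + 7.92*i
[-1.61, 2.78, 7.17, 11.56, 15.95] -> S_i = -1.61 + 4.39*i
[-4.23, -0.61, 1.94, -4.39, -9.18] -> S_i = Random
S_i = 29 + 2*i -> [29, 31, 33, 35, 37]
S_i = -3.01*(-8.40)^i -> [-3.01, 25.28, -212.39, 1784.04, -14985.93]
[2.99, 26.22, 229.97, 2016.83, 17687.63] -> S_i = 2.99*8.77^i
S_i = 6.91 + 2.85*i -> [6.91, 9.76, 12.61, 15.46, 18.31]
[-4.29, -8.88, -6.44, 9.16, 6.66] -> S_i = Random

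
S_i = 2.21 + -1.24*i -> [2.21, 0.97, -0.27, -1.51, -2.75]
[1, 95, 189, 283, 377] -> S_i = 1 + 94*i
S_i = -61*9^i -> [-61, -549, -4941, -44469, -400221]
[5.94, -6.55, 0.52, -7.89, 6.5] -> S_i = Random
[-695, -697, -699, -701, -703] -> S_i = -695 + -2*i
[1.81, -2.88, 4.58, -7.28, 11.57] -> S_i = 1.81*(-1.59)^i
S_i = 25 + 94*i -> [25, 119, 213, 307, 401]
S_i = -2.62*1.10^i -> [-2.62, -2.88, -3.17, -3.49, -3.84]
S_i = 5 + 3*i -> [5, 8, 11, 14, 17]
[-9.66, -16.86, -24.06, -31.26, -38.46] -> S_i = -9.66 + -7.20*i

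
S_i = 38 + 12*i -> [38, 50, 62, 74, 86]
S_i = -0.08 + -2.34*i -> [-0.08, -2.42, -4.76, -7.1, -9.44]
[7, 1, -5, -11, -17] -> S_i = 7 + -6*i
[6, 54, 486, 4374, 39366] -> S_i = 6*9^i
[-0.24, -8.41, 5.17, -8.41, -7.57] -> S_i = Random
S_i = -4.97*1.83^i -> [-4.97, -9.1, -16.64, -30.46, -55.74]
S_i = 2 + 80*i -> [2, 82, 162, 242, 322]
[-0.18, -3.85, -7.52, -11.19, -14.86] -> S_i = -0.18 + -3.67*i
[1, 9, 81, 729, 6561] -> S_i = 1*9^i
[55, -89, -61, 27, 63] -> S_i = Random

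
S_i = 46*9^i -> [46, 414, 3726, 33534, 301806]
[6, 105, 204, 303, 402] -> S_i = 6 + 99*i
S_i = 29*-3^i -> [29, -87, 261, -783, 2349]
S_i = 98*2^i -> [98, 196, 392, 784, 1568]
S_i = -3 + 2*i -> [-3, -1, 1, 3, 5]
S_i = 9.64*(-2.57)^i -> [9.64, -24.77, 63.67, -163.64, 420.54]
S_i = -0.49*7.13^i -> [-0.49, -3.49, -24.91, -177.61, -1266.35]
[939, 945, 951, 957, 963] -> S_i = 939 + 6*i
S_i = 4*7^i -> [4, 28, 196, 1372, 9604]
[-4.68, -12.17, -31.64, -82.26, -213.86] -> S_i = -4.68*2.60^i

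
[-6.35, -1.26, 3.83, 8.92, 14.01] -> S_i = -6.35 + 5.09*i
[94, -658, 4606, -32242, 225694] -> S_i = 94*-7^i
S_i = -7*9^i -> [-7, -63, -567, -5103, -45927]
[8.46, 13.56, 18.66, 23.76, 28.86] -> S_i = 8.46 + 5.10*i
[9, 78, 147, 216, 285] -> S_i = 9 + 69*i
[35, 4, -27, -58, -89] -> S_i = 35 + -31*i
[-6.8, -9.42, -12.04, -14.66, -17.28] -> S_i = -6.80 + -2.62*i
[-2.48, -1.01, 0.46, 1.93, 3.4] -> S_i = -2.48 + 1.47*i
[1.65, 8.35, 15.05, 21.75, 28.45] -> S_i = 1.65 + 6.70*i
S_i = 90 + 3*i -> [90, 93, 96, 99, 102]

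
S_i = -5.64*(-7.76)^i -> [-5.64, 43.77, -339.63, 2635.51, -20451.54]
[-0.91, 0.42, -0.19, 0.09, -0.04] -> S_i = -0.91*(-0.46)^i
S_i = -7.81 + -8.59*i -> [-7.81, -16.4, -24.99, -33.58, -42.17]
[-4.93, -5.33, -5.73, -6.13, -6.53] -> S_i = -4.93 + -0.40*i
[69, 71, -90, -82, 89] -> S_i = Random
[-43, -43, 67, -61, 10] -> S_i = Random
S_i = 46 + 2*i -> [46, 48, 50, 52, 54]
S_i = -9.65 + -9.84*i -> [-9.65, -19.49, -29.33, -39.17, -49.01]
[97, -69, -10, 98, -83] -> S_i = Random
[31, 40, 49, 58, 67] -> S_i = 31 + 9*i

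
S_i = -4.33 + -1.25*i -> [-4.33, -5.58, -6.83, -8.08, -9.33]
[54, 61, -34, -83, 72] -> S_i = Random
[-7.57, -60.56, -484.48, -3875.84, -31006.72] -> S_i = -7.57*8.00^i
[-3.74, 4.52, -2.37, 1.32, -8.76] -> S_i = Random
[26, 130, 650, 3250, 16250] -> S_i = 26*5^i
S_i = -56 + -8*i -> [-56, -64, -72, -80, -88]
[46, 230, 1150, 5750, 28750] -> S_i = 46*5^i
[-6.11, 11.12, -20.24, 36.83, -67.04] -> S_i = -6.11*(-1.82)^i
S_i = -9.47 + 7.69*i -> [-9.47, -1.78, 5.91, 13.6, 21.29]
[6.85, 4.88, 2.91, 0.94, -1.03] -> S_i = 6.85 + -1.97*i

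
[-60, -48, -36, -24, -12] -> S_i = -60 + 12*i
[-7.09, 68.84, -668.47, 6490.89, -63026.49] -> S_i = -7.09*(-9.71)^i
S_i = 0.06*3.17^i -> [0.06, 0.19, 0.6, 1.91, 6.06]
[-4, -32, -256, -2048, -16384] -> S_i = -4*8^i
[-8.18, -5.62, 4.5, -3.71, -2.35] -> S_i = Random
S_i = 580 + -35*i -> [580, 545, 510, 475, 440]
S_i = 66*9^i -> [66, 594, 5346, 48114, 433026]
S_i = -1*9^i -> [-1, -9, -81, -729, -6561]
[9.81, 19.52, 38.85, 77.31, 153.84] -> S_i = 9.81*1.99^i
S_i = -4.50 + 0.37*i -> [-4.5, -4.13, -3.76, -3.39, -3.02]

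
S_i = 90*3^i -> [90, 270, 810, 2430, 7290]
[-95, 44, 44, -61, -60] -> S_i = Random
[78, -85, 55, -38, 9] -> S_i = Random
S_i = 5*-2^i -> [5, -10, 20, -40, 80]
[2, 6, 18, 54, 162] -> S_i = 2*3^i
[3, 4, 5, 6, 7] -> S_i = 3 + 1*i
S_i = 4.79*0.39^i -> [4.79, 1.87, 0.73, 0.28, 0.11]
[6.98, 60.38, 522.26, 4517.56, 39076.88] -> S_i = 6.98*8.65^i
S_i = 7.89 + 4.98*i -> [7.89, 12.87, 17.85, 22.83, 27.81]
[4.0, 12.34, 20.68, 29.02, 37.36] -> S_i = 4.00 + 8.34*i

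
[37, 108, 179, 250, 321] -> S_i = 37 + 71*i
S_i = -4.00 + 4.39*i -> [-4.0, 0.39, 4.78, 9.17, 13.56]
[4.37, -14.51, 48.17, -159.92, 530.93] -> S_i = 4.37*(-3.32)^i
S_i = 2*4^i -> [2, 8, 32, 128, 512]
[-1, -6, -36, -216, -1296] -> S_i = -1*6^i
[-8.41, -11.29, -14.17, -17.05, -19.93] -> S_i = -8.41 + -2.88*i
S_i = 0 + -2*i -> [0, -2, -4, -6, -8]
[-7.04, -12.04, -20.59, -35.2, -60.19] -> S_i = -7.04*1.71^i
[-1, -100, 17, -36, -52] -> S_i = Random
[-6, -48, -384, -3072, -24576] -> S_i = -6*8^i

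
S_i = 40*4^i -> [40, 160, 640, 2560, 10240]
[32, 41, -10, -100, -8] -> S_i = Random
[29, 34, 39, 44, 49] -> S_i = 29 + 5*i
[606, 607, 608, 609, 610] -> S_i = 606 + 1*i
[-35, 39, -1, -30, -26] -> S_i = Random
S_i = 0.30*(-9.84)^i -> [0.3, -2.95, 29.05, -285.83, 2812.56]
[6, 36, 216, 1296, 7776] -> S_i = 6*6^i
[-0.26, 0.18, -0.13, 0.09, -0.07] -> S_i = -0.26*(-0.71)^i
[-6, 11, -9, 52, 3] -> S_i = Random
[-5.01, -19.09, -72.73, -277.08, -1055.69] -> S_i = -5.01*3.81^i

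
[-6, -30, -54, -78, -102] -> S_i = -6 + -24*i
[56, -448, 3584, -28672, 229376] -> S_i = 56*-8^i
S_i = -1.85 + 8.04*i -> [-1.85, 6.19, 14.23, 22.27, 30.31]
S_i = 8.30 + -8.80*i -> [8.3, -0.5, -9.3, -18.1, -26.9]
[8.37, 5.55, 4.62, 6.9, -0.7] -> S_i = Random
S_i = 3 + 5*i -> [3, 8, 13, 18, 23]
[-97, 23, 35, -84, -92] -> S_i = Random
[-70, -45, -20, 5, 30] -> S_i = -70 + 25*i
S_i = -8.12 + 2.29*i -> [-8.12, -5.83, -3.54, -1.25, 1.04]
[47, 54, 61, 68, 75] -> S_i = 47 + 7*i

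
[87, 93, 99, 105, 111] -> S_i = 87 + 6*i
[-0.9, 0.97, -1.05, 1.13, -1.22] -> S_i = -0.90*(-1.08)^i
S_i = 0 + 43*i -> [0, 43, 86, 129, 172]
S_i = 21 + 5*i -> [21, 26, 31, 36, 41]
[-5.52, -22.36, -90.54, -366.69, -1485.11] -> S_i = -5.52*4.05^i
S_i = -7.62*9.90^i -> [-7.62, -75.44, -746.84, -7393.68, -73197.42]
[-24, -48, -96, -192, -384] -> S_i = -24*2^i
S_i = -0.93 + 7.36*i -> [-0.93, 6.43, 13.79, 21.15, 28.51]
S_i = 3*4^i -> [3, 12, 48, 192, 768]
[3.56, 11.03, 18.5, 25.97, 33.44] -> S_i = 3.56 + 7.47*i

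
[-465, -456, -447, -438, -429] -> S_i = -465 + 9*i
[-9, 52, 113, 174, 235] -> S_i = -9 + 61*i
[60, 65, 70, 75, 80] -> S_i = 60 + 5*i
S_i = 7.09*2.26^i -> [7.09, 16.02, 36.21, 81.84, 184.96]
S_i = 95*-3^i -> [95, -285, 855, -2565, 7695]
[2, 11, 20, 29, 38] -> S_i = 2 + 9*i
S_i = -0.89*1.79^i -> [-0.89, -1.59, -2.85, -5.1, -9.14]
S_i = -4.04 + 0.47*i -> [-4.04, -3.57, -3.1, -2.63, -2.16]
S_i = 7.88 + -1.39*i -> [7.88, 6.49, 5.1, 3.71, 2.32]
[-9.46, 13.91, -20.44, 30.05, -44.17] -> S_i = -9.46*(-1.47)^i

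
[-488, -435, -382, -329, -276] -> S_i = -488 + 53*i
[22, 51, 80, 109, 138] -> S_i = 22 + 29*i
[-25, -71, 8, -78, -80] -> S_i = Random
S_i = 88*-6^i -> [88, -528, 3168, -19008, 114048]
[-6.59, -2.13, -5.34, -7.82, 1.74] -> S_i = Random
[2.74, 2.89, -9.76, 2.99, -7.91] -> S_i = Random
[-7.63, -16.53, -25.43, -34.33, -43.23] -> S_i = -7.63 + -8.90*i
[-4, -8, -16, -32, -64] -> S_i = -4*2^i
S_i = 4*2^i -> [4, 8, 16, 32, 64]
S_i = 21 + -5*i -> [21, 16, 11, 6, 1]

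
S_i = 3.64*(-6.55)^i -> [3.64, -23.84, 156.17, -1022.88, 6699.87]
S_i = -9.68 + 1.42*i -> [-9.68, -8.26, -6.84, -5.42, -4.0]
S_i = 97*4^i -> [97, 388, 1552, 6208, 24832]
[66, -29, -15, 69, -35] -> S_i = Random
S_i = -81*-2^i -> [-81, 162, -324, 648, -1296]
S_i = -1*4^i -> [-1, -4, -16, -64, -256]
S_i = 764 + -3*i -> [764, 761, 758, 755, 752]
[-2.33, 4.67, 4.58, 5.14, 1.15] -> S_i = Random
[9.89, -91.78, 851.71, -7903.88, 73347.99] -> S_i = 9.89*(-9.28)^i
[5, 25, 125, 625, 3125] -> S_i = 5*5^i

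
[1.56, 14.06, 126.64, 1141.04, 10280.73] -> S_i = 1.56*9.01^i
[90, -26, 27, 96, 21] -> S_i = Random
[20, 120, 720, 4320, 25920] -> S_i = 20*6^i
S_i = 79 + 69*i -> [79, 148, 217, 286, 355]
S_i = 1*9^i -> [1, 9, 81, 729, 6561]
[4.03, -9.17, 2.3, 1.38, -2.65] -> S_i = Random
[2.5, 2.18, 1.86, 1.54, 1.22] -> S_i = 2.50 + -0.32*i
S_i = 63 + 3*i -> [63, 66, 69, 72, 75]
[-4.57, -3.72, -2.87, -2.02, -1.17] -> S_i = -4.57 + 0.85*i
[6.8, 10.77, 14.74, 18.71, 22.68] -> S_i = 6.80 + 3.97*i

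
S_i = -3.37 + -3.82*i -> [-3.37, -7.19, -11.01, -14.83, -18.65]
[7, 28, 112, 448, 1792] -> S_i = 7*4^i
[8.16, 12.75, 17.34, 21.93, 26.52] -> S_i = 8.16 + 4.59*i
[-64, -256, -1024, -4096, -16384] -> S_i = -64*4^i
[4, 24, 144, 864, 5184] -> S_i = 4*6^i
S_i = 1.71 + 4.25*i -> [1.71, 5.96, 10.21, 14.46, 18.71]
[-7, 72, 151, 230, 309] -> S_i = -7 + 79*i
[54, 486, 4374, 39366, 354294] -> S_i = 54*9^i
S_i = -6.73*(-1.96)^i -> [-6.73, 13.19, -25.85, 50.67, -99.32]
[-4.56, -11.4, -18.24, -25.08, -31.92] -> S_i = -4.56 + -6.84*i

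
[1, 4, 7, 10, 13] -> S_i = 1 + 3*i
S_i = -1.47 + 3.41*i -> [-1.47, 1.94, 5.35, 8.76, 12.17]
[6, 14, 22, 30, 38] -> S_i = 6 + 8*i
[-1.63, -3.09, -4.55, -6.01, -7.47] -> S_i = -1.63 + -1.46*i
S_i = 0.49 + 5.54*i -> [0.49, 6.03, 11.57, 17.11, 22.65]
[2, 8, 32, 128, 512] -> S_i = 2*4^i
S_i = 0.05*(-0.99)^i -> [0.05, -0.05, 0.05, -0.05, 0.05]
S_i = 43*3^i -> [43, 129, 387, 1161, 3483]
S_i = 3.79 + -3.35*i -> [3.79, 0.44, -2.91, -6.26, -9.61]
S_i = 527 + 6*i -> [527, 533, 539, 545, 551]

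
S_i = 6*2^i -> [6, 12, 24, 48, 96]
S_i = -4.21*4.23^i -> [-4.21, -17.81, -75.33, -318.64, -1347.86]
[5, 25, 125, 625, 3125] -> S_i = 5*5^i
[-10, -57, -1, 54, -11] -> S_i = Random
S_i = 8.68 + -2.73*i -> [8.68, 5.95, 3.22, 0.49, -2.24]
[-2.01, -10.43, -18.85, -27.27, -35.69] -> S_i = -2.01 + -8.42*i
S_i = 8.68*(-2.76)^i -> [8.68, -23.96, 66.12, -182.49, 503.68]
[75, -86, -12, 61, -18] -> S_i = Random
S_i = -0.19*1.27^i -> [-0.19, -0.24, -0.31, -0.39, -0.49]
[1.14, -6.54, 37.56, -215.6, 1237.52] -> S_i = 1.14*(-5.74)^i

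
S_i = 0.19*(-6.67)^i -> [0.19, -1.27, 8.45, -56.38, 376.06]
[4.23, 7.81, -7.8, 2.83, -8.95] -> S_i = Random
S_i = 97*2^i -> [97, 194, 388, 776, 1552]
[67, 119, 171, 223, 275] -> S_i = 67 + 52*i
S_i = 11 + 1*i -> [11, 12, 13, 14, 15]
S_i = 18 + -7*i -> [18, 11, 4, -3, -10]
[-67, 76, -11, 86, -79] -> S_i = Random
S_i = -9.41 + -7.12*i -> [-9.41, -16.53, -23.65, -30.77, -37.89]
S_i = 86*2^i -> [86, 172, 344, 688, 1376]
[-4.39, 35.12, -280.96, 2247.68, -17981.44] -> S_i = -4.39*(-8.00)^i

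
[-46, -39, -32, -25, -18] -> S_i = -46 + 7*i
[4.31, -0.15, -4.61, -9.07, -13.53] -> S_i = 4.31 + -4.46*i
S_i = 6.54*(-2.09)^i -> [6.54, -13.67, 28.57, -59.71, 124.79]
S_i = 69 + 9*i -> [69, 78, 87, 96, 105]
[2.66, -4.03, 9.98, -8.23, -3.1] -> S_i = Random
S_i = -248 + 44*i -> [-248, -204, -160, -116, -72]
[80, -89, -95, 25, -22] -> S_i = Random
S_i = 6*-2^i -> [6, -12, 24, -48, 96]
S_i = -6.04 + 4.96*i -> [-6.04, -1.08, 3.88, 8.84, 13.8]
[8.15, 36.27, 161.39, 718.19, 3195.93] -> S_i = 8.15*4.45^i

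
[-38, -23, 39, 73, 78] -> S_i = Random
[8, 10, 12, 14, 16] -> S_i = 8 + 2*i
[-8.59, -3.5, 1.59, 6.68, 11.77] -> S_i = -8.59 + 5.09*i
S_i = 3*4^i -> [3, 12, 48, 192, 768]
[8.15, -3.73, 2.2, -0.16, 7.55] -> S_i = Random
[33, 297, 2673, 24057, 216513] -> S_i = 33*9^i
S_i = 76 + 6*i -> [76, 82, 88, 94, 100]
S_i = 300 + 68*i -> [300, 368, 436, 504, 572]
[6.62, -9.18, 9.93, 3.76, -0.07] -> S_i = Random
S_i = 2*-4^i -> [2, -8, 32, -128, 512]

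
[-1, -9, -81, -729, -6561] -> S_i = -1*9^i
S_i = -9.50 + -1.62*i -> [-9.5, -11.12, -12.74, -14.36, -15.98]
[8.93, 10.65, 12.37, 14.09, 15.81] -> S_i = 8.93 + 1.72*i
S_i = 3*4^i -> [3, 12, 48, 192, 768]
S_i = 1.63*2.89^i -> [1.63, 4.71, 13.61, 39.34, 113.7]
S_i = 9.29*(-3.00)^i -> [9.29, -27.87, 83.61, -250.83, 752.49]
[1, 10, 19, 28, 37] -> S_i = 1 + 9*i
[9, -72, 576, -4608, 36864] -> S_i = 9*-8^i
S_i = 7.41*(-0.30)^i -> [7.41, -2.22, 0.67, -0.2, 0.06]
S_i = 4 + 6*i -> [4, 10, 16, 22, 28]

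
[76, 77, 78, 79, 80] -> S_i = 76 + 1*i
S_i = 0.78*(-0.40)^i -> [0.78, -0.31, 0.12, -0.05, 0.02]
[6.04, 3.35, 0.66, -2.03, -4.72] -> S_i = 6.04 + -2.69*i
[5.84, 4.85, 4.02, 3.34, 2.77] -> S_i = 5.84*0.83^i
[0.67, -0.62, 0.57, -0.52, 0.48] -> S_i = 0.67*(-0.92)^i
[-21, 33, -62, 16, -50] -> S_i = Random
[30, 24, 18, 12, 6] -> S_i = 30 + -6*i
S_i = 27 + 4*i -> [27, 31, 35, 39, 43]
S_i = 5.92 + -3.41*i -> [5.92, 2.51, -0.9, -4.31, -7.72]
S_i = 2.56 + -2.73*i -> [2.56, -0.17, -2.9, -5.63, -8.36]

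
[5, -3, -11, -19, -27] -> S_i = 5 + -8*i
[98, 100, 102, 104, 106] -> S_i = 98 + 2*i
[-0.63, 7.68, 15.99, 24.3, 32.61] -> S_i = -0.63 + 8.31*i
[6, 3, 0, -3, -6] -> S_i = 6 + -3*i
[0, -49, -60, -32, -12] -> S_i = Random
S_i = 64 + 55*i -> [64, 119, 174, 229, 284]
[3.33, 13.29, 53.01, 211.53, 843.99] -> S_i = 3.33*3.99^i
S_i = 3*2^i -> [3, 6, 12, 24, 48]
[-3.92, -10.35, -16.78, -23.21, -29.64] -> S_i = -3.92 + -6.43*i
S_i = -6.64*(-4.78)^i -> [-6.64, 31.74, -151.71, 725.19, -3466.41]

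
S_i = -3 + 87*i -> [-3, 84, 171, 258, 345]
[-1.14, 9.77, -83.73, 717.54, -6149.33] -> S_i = -1.14*(-8.57)^i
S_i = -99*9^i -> [-99, -891, -8019, -72171, -649539]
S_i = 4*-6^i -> [4, -24, 144, -864, 5184]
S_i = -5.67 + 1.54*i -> [-5.67, -4.13, -2.59, -1.05, 0.49]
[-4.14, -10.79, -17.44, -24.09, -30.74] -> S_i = -4.14 + -6.65*i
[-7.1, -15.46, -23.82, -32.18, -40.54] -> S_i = -7.10 + -8.36*i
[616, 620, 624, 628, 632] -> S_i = 616 + 4*i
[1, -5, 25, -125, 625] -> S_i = 1*-5^i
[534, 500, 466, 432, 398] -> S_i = 534 + -34*i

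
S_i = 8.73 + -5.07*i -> [8.73, 3.66, -1.41, -6.48, -11.55]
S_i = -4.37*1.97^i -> [-4.37, -8.61, -16.96, -33.41, -65.82]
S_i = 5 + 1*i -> [5, 6, 7, 8, 9]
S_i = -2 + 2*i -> [-2, 0, 2, 4, 6]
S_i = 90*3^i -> [90, 270, 810, 2430, 7290]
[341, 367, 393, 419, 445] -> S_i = 341 + 26*i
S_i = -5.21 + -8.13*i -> [-5.21, -13.34, -21.47, -29.6, -37.73]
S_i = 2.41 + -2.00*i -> [2.41, 0.41, -1.59, -3.59, -5.59]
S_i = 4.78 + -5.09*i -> [4.78, -0.31, -5.4, -10.49, -15.58]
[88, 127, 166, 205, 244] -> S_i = 88 + 39*i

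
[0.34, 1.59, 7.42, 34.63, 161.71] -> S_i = 0.34*4.67^i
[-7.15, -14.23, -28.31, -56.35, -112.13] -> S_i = -7.15*1.99^i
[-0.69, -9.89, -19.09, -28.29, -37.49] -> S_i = -0.69 + -9.20*i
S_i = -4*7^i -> [-4, -28, -196, -1372, -9604]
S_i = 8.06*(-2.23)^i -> [8.06, -17.97, 40.08, -89.38, 199.32]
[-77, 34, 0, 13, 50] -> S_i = Random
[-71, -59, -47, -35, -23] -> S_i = -71 + 12*i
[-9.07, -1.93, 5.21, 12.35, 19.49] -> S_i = -9.07 + 7.14*i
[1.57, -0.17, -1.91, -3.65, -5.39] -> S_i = 1.57 + -1.74*i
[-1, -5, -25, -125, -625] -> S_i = -1*5^i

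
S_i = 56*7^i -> [56, 392, 2744, 19208, 134456]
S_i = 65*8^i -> [65, 520, 4160, 33280, 266240]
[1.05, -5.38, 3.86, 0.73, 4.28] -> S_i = Random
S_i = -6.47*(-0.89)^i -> [-6.47, 5.76, -5.12, 4.56, -4.06]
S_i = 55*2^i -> [55, 110, 220, 440, 880]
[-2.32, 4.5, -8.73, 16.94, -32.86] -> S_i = -2.32*(-1.94)^i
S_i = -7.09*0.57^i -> [-7.09, -4.04, -2.3, -1.31, -0.75]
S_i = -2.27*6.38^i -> [-2.27, -14.48, -92.4, -589.51, -3761.05]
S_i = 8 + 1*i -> [8, 9, 10, 11, 12]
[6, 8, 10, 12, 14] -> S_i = 6 + 2*i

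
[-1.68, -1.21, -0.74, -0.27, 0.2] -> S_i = -1.68 + 0.47*i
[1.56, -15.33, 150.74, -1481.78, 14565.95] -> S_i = 1.56*(-9.83)^i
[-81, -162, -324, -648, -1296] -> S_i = -81*2^i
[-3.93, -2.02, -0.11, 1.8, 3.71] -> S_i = -3.93 + 1.91*i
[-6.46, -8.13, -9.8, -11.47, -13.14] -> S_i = -6.46 + -1.67*i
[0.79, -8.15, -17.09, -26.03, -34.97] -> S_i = 0.79 + -8.94*i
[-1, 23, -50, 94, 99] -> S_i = Random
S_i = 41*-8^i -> [41, -328, 2624, -20992, 167936]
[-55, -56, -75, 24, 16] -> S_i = Random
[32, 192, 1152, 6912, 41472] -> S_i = 32*6^i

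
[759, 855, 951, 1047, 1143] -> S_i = 759 + 96*i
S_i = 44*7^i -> [44, 308, 2156, 15092, 105644]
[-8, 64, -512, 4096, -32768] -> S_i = -8*-8^i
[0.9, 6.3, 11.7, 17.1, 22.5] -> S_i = 0.90 + 5.40*i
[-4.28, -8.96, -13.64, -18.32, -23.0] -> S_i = -4.28 + -4.68*i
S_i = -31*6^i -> [-31, -186, -1116, -6696, -40176]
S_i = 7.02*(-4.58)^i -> [7.02, -32.15, 147.25, -674.42, 3088.87]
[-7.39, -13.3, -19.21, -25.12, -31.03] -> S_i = -7.39 + -5.91*i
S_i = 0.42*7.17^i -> [0.42, 3.01, 21.59, 154.81, 1110.01]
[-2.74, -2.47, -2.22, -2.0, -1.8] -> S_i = -2.74*0.90^i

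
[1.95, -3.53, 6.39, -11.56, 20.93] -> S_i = 1.95*(-1.81)^i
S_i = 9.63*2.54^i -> [9.63, 24.46, 62.13, 157.81, 400.83]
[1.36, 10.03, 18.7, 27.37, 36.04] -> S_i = 1.36 + 8.67*i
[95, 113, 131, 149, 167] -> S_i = 95 + 18*i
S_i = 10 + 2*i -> [10, 12, 14, 16, 18]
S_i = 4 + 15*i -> [4, 19, 34, 49, 64]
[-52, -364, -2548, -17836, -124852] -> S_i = -52*7^i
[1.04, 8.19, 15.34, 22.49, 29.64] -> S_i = 1.04 + 7.15*i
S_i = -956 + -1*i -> [-956, -957, -958, -959, -960]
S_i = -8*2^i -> [-8, -16, -32, -64, -128]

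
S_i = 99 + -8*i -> [99, 91, 83, 75, 67]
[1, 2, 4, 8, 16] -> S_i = 1*2^i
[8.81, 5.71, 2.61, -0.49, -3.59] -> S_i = 8.81 + -3.10*i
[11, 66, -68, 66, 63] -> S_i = Random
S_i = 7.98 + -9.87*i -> [7.98, -1.89, -11.76, -21.63, -31.5]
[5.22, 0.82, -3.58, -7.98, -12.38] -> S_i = 5.22 + -4.40*i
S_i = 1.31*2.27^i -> [1.31, 2.97, 6.75, 15.32, 34.78]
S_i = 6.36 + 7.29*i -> [6.36, 13.65, 20.94, 28.23, 35.52]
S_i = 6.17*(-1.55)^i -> [6.17, -9.56, 14.82, -22.98, 35.61]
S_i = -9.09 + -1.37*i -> [-9.09, -10.46, -11.83, -13.2, -14.57]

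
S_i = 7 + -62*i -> [7, -55, -117, -179, -241]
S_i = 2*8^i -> [2, 16, 128, 1024, 8192]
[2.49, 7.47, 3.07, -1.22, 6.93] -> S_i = Random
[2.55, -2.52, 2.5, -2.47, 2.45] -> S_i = 2.55*(-0.99)^i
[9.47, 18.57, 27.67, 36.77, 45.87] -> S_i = 9.47 + 9.10*i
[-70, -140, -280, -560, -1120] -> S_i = -70*2^i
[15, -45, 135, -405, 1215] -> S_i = 15*-3^i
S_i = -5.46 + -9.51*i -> [-5.46, -14.97, -24.48, -33.99, -43.5]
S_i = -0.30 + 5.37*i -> [-0.3, 5.07, 10.44, 15.81, 21.18]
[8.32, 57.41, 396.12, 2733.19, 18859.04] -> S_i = 8.32*6.90^i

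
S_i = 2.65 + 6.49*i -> [2.65, 9.14, 15.63, 22.12, 28.61]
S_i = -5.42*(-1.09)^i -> [-5.42, 5.91, -6.44, 7.02, -7.65]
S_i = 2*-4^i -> [2, -8, 32, -128, 512]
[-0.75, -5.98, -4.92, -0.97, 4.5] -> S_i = Random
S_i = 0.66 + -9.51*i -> [0.66, -8.85, -18.36, -27.87, -37.38]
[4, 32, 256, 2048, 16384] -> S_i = 4*8^i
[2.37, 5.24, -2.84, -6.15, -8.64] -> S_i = Random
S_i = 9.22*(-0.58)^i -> [9.22, -5.35, 3.1, -1.8, 1.04]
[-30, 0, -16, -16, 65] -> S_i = Random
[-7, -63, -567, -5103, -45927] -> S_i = -7*9^i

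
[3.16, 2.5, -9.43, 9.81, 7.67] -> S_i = Random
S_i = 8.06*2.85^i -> [8.06, 22.97, 65.47, 186.58, 531.76]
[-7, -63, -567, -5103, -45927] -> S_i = -7*9^i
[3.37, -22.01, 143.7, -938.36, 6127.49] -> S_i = 3.37*(-6.53)^i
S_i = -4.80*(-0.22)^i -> [-4.8, 1.06, -0.23, 0.05, -0.01]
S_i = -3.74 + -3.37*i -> [-3.74, -7.11, -10.48, -13.85, -17.22]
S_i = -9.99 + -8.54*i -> [-9.99, -18.53, -27.07, -35.61, -44.15]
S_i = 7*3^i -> [7, 21, 63, 189, 567]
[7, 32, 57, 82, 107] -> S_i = 7 + 25*i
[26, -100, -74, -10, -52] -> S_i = Random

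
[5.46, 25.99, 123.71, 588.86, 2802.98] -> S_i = 5.46*4.76^i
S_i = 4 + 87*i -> [4, 91, 178, 265, 352]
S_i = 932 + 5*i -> [932, 937, 942, 947, 952]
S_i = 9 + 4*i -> [9, 13, 17, 21, 25]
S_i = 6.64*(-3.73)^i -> [6.64, -24.77, 92.38, -344.58, 1285.3]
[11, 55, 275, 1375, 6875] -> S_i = 11*5^i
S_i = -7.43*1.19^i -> [-7.43, -8.84, -10.52, -12.52, -14.9]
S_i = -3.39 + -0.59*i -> [-3.39, -3.98, -4.57, -5.16, -5.75]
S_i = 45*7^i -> [45, 315, 2205, 15435, 108045]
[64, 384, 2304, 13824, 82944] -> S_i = 64*6^i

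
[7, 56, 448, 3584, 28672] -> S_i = 7*8^i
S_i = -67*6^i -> [-67, -402, -2412, -14472, -86832]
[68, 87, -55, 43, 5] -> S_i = Random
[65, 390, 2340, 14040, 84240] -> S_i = 65*6^i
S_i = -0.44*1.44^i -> [-0.44, -0.63, -0.91, -1.31, -1.89]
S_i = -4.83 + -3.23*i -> [-4.83, -8.06, -11.29, -14.52, -17.75]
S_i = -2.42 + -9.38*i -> [-2.42, -11.8, -21.18, -30.56, -39.94]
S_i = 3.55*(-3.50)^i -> [3.55, -12.42, 43.49, -152.21, 532.72]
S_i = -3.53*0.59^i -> [-3.53, -2.08, -1.23, -0.72, -0.43]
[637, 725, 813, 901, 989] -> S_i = 637 + 88*i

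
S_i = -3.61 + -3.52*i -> [-3.61, -7.13, -10.65, -14.17, -17.69]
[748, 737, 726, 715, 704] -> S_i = 748 + -11*i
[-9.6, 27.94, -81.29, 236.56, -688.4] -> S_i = -9.60*(-2.91)^i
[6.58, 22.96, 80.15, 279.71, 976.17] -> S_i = 6.58*3.49^i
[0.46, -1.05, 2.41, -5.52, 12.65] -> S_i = 0.46*(-2.29)^i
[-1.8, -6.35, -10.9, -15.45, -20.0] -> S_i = -1.80 + -4.55*i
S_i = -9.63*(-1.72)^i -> [-9.63, 16.56, -28.49, 49.0, -84.28]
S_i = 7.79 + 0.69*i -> [7.79, 8.48, 9.17, 9.86, 10.55]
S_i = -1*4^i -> [-1, -4, -16, -64, -256]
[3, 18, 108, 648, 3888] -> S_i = 3*6^i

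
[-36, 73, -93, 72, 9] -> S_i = Random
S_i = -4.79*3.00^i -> [-4.79, -14.37, -43.11, -129.33, -387.99]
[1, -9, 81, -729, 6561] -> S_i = 1*-9^i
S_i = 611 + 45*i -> [611, 656, 701, 746, 791]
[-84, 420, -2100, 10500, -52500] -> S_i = -84*-5^i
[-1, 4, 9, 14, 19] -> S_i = -1 + 5*i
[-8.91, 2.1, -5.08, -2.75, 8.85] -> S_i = Random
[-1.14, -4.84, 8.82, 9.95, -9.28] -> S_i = Random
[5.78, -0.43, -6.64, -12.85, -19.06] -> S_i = 5.78 + -6.21*i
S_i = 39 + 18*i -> [39, 57, 75, 93, 111]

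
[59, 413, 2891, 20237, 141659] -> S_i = 59*7^i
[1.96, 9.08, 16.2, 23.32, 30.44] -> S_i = 1.96 + 7.12*i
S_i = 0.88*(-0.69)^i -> [0.88, -0.61, 0.42, -0.29, 0.2]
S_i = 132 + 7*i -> [132, 139, 146, 153, 160]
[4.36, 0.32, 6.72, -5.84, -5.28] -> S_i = Random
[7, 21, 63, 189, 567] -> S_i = 7*3^i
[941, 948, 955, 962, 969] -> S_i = 941 + 7*i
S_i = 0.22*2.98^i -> [0.22, 0.66, 1.95, 5.82, 17.35]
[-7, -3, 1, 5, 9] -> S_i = -7 + 4*i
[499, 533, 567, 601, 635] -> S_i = 499 + 34*i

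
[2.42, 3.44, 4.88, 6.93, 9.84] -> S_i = 2.42*1.42^i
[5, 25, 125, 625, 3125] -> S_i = 5*5^i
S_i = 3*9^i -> [3, 27, 243, 2187, 19683]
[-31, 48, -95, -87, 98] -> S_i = Random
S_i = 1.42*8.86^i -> [1.42, 12.58, 111.47, 987.62, 8750.31]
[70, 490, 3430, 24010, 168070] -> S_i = 70*7^i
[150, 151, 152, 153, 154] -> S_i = 150 + 1*i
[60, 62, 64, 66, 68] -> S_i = 60 + 2*i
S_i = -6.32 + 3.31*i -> [-6.32, -3.01, 0.3, 3.61, 6.92]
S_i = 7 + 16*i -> [7, 23, 39, 55, 71]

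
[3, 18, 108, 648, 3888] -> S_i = 3*6^i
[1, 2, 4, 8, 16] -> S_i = 1*2^i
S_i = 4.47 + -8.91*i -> [4.47, -4.44, -13.35, -22.26, -31.17]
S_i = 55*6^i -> [55, 330, 1980, 11880, 71280]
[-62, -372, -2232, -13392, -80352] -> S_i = -62*6^i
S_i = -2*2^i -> [-2, -4, -8, -16, -32]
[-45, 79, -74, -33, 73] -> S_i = Random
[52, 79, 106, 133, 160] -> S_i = 52 + 27*i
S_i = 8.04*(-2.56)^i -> [8.04, -20.58, 52.69, -134.89, 345.32]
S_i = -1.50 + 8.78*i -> [-1.5, 7.28, 16.06, 24.84, 33.62]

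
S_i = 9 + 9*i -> [9, 18, 27, 36, 45]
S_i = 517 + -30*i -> [517, 487, 457, 427, 397]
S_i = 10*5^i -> [10, 50, 250, 1250, 6250]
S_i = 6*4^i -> [6, 24, 96, 384, 1536]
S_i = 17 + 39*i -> [17, 56, 95, 134, 173]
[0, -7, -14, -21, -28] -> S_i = 0 + -7*i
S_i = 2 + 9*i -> [2, 11, 20, 29, 38]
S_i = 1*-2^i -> [1, -2, 4, -8, 16]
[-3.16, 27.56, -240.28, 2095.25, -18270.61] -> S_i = -3.16*(-8.72)^i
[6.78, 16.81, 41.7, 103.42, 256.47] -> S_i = 6.78*2.48^i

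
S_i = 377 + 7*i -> [377, 384, 391, 398, 405]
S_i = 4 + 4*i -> [4, 8, 12, 16, 20]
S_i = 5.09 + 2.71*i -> [5.09, 7.8, 10.51, 13.22, 15.93]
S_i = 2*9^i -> [2, 18, 162, 1458, 13122]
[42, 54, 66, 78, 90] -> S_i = 42 + 12*i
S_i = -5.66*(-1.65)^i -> [-5.66, 9.34, -15.41, 25.43, -41.95]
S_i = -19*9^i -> [-19, -171, -1539, -13851, -124659]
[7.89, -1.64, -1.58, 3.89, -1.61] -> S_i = Random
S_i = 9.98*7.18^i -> [9.98, 71.66, 514.49, 3694.06, 26523.35]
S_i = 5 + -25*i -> [5, -20, -45, -70, -95]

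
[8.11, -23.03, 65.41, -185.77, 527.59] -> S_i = 8.11*(-2.84)^i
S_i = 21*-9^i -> [21, -189, 1701, -15309, 137781]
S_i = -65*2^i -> [-65, -130, -260, -520, -1040]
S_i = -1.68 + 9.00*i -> [-1.68, 7.32, 16.32, 25.32, 34.32]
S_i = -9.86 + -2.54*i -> [-9.86, -12.4, -14.94, -17.48, -20.02]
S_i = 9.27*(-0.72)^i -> [9.27, -6.67, 4.81, -3.46, 2.49]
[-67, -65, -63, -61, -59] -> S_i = -67 + 2*i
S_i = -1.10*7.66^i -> [-1.1, -8.43, -64.54, -494.4, -3787.11]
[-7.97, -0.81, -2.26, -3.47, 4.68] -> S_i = Random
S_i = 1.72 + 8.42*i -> [1.72, 10.14, 18.56, 26.98, 35.4]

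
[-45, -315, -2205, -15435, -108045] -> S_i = -45*7^i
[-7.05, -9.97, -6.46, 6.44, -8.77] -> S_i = Random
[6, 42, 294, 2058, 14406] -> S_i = 6*7^i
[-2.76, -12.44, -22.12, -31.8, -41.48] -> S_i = -2.76 + -9.68*i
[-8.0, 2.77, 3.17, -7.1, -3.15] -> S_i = Random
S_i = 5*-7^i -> [5, -35, 245, -1715, 12005]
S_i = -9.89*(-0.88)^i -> [-9.89, 8.7, -7.66, 6.74, -5.93]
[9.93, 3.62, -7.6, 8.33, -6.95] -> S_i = Random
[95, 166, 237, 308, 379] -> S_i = 95 + 71*i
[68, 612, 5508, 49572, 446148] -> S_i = 68*9^i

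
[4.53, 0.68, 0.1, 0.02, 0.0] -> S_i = 4.53*0.15^i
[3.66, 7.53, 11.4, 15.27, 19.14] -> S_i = 3.66 + 3.87*i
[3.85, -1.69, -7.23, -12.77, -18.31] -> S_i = 3.85 + -5.54*i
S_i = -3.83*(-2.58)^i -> [-3.83, 9.88, -25.49, 65.77, -169.7]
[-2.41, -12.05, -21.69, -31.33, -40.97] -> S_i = -2.41 + -9.64*i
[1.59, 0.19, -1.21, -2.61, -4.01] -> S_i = 1.59 + -1.40*i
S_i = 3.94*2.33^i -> [3.94, 9.18, 21.39, 49.84, 116.12]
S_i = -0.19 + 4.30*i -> [-0.19, 4.11, 8.41, 12.71, 17.01]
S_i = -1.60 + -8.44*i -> [-1.6, -10.04, -18.48, -26.92, -35.36]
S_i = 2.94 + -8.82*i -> [2.94, -5.88, -14.7, -23.52, -32.34]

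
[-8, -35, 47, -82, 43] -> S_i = Random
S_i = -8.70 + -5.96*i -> [-8.7, -14.66, -20.62, -26.58, -32.54]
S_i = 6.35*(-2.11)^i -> [6.35, -13.4, 28.27, -59.65, 125.86]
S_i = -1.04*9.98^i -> [-1.04, -10.38, -103.58, -1033.77, -10317.05]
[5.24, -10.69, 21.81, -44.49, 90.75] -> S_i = 5.24*(-2.04)^i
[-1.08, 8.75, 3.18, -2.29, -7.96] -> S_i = Random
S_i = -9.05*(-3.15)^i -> [-9.05, 28.51, -89.8, 282.87, -891.03]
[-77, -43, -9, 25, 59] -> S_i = -77 + 34*i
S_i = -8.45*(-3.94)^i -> [-8.45, 33.29, -131.17, 516.83, -2036.3]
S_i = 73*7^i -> [73, 511, 3577, 25039, 175273]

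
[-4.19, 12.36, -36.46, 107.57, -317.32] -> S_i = -4.19*(-2.95)^i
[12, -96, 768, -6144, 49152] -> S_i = 12*-8^i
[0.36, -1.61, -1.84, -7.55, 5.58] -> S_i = Random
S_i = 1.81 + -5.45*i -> [1.81, -3.64, -9.09, -14.54, -19.99]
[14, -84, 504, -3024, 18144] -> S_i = 14*-6^i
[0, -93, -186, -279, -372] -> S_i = 0 + -93*i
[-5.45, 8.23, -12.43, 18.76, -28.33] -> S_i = -5.45*(-1.51)^i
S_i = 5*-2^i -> [5, -10, 20, -40, 80]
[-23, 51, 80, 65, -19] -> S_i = Random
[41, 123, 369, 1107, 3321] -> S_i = 41*3^i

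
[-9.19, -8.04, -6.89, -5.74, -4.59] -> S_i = -9.19 + 1.15*i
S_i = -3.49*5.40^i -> [-3.49, -18.85, -101.77, -549.55, -2967.57]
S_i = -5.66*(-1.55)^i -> [-5.66, 8.77, -13.6, 21.08, -32.67]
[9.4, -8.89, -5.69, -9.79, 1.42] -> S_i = Random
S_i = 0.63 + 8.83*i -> [0.63, 9.46, 18.29, 27.12, 35.95]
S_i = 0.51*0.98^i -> [0.51, 0.5, 0.49, 0.48, 0.47]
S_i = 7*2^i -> [7, 14, 28, 56, 112]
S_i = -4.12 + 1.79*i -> [-4.12, -2.33, -0.54, 1.25, 3.04]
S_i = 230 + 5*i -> [230, 235, 240, 245, 250]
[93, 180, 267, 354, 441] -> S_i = 93 + 87*i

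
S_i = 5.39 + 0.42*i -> [5.39, 5.81, 6.23, 6.65, 7.07]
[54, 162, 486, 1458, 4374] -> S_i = 54*3^i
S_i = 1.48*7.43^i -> [1.48, 11.0, 81.7, 607.06, 4510.42]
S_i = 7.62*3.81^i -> [7.62, 29.03, 110.61, 421.43, 1605.66]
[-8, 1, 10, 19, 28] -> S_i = -8 + 9*i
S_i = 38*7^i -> [38, 266, 1862, 13034, 91238]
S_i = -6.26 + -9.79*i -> [-6.26, -16.05, -25.84, -35.63, -45.42]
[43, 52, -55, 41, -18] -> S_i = Random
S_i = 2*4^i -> [2, 8, 32, 128, 512]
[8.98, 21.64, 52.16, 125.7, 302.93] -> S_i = 8.98*2.41^i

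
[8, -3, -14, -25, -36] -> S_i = 8 + -11*i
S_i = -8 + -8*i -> [-8, -16, -24, -32, -40]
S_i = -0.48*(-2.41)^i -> [-0.48, 1.16, -2.79, 6.72, -16.19]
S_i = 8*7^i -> [8, 56, 392, 2744, 19208]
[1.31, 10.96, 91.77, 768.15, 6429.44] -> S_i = 1.31*8.37^i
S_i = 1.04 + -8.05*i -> [1.04, -7.01, -15.06, -23.11, -31.16]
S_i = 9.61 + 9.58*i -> [9.61, 19.19, 28.77, 38.35, 47.93]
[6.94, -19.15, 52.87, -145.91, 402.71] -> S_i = 6.94*(-2.76)^i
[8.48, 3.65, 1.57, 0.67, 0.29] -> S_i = 8.48*0.43^i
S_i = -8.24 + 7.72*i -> [-8.24, -0.52, 7.2, 14.92, 22.64]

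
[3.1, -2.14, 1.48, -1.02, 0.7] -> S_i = 3.10*(-0.69)^i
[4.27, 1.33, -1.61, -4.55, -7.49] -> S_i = 4.27 + -2.94*i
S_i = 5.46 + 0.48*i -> [5.46, 5.94, 6.42, 6.9, 7.38]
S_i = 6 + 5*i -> [6, 11, 16, 21, 26]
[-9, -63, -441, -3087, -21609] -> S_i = -9*7^i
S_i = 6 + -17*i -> [6, -11, -28, -45, -62]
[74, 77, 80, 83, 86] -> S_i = 74 + 3*i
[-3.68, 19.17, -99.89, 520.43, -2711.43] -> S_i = -3.68*(-5.21)^i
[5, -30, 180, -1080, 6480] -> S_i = 5*-6^i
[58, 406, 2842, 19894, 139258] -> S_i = 58*7^i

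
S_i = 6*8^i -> [6, 48, 384, 3072, 24576]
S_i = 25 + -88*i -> [25, -63, -151, -239, -327]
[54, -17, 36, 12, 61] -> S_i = Random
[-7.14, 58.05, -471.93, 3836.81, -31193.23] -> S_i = -7.14*(-8.13)^i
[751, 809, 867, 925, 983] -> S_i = 751 + 58*i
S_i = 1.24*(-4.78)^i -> [1.24, -5.93, 28.33, -135.43, 647.34]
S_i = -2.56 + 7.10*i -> [-2.56, 4.54, 11.64, 18.74, 25.84]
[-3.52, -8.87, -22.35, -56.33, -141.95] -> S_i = -3.52*2.52^i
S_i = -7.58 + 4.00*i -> [-7.58, -3.58, 0.42, 4.42, 8.42]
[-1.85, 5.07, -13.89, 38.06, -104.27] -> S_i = -1.85*(-2.74)^i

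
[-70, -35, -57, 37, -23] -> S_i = Random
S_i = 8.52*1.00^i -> [8.52, 8.52, 8.52, 8.52, 8.52]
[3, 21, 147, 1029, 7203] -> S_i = 3*7^i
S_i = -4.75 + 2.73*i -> [-4.75, -2.02, 0.71, 3.44, 6.17]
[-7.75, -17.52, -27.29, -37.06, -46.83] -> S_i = -7.75 + -9.77*i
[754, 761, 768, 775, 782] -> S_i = 754 + 7*i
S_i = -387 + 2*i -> [-387, -385, -383, -381, -379]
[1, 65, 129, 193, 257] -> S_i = 1 + 64*i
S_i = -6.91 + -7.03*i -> [-6.91, -13.94, -20.97, -28.0, -35.03]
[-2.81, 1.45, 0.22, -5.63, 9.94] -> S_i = Random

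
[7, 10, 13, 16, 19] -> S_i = 7 + 3*i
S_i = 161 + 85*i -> [161, 246, 331, 416, 501]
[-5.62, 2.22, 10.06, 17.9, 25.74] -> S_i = -5.62 + 7.84*i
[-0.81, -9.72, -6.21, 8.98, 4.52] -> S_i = Random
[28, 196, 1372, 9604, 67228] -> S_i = 28*7^i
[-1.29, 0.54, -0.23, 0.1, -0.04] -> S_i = -1.29*(-0.42)^i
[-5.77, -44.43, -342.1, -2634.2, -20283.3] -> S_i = -5.77*7.70^i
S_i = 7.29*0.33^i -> [7.29, 2.41, 0.79, 0.26, 0.09]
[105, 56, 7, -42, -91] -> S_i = 105 + -49*i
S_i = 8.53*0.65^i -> [8.53, 5.54, 3.6, 2.34, 1.52]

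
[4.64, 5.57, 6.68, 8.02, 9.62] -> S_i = 4.64*1.20^i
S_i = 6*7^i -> [6, 42, 294, 2058, 14406]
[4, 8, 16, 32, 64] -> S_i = 4*2^i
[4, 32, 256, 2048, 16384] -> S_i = 4*8^i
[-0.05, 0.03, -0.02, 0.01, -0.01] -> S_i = -0.05*(-0.62)^i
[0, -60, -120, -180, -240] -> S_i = 0 + -60*i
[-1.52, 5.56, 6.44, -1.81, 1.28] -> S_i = Random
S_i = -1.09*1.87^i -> [-1.09, -2.04, -3.81, -7.13, -13.33]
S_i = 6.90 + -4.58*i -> [6.9, 2.32, -2.26, -6.84, -11.42]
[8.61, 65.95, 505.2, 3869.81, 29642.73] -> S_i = 8.61*7.66^i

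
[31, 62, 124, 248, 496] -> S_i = 31*2^i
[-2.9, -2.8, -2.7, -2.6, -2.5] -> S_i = -2.90 + 0.10*i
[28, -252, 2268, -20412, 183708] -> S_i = 28*-9^i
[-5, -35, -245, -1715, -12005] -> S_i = -5*7^i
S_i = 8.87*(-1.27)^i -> [8.87, -11.26, 14.31, -18.17, 23.07]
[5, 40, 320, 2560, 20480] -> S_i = 5*8^i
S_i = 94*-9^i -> [94, -846, 7614, -68526, 616734]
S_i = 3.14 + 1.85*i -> [3.14, 4.99, 6.84, 8.69, 10.54]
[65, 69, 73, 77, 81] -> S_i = 65 + 4*i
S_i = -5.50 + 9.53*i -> [-5.5, 4.03, 13.56, 23.09, 32.62]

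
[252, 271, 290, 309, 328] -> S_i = 252 + 19*i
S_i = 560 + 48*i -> [560, 608, 656, 704, 752]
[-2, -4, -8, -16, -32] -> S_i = -2*2^i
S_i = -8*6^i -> [-8, -48, -288, -1728, -10368]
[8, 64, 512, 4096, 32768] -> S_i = 8*8^i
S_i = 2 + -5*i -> [2, -3, -8, -13, -18]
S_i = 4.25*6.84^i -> [4.25, 29.07, 198.84, 1360.06, 9302.79]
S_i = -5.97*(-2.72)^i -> [-5.97, 16.24, -44.17, 120.14, -326.78]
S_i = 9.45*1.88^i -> [9.45, 17.77, 33.4, 62.79, 118.05]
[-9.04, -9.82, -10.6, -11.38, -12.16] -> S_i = -9.04 + -0.78*i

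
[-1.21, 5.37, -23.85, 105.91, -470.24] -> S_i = -1.21*(-4.44)^i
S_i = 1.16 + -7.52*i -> [1.16, -6.36, -13.88, -21.4, -28.92]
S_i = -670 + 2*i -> [-670, -668, -666, -664, -662]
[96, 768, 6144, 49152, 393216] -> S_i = 96*8^i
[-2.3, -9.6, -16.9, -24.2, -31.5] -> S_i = -2.30 + -7.30*i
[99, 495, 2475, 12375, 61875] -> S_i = 99*5^i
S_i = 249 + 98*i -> [249, 347, 445, 543, 641]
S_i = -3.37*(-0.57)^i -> [-3.37, 1.92, -1.09, 0.62, -0.36]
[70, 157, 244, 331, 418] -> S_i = 70 + 87*i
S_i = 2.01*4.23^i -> [2.01, 8.5, 35.96, 152.13, 643.51]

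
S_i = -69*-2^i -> [-69, 138, -276, 552, -1104]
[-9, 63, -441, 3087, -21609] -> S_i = -9*-7^i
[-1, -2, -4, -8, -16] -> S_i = -1*2^i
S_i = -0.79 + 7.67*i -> [-0.79, 6.88, 14.55, 22.22, 29.89]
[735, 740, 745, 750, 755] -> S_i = 735 + 5*i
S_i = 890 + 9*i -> [890, 899, 908, 917, 926]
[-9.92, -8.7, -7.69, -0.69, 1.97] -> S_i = Random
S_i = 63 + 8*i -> [63, 71, 79, 87, 95]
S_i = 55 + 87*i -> [55, 142, 229, 316, 403]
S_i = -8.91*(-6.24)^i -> [-8.91, 55.6, -346.93, 2164.87, -13508.78]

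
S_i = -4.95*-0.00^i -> [-4.95, 0.0, -0.0, 0.0, -0.0]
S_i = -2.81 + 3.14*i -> [-2.81, 0.33, 3.47, 6.61, 9.75]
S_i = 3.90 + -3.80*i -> [3.9, 0.1, -3.7, -7.5, -11.3]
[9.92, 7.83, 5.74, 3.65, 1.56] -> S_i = 9.92 + -2.09*i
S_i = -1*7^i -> [-1, -7, -49, -343, -2401]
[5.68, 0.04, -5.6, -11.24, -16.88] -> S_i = 5.68 + -5.64*i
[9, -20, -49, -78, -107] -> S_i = 9 + -29*i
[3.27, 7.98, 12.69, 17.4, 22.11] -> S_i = 3.27 + 4.71*i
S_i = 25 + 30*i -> [25, 55, 85, 115, 145]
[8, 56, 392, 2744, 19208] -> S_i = 8*7^i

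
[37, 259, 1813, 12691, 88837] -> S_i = 37*7^i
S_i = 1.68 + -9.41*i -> [1.68, -7.73, -17.14, -26.55, -35.96]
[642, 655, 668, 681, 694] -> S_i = 642 + 13*i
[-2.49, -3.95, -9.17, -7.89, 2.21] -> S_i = Random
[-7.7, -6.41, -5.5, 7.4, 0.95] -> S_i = Random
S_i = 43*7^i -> [43, 301, 2107, 14749, 103243]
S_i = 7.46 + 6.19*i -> [7.46, 13.65, 19.84, 26.03, 32.22]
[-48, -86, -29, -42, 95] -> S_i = Random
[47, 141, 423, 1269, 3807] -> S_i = 47*3^i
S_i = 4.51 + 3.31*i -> [4.51, 7.82, 11.13, 14.44, 17.75]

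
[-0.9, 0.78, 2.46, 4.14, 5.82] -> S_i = -0.90 + 1.68*i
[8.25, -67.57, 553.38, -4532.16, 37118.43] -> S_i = 8.25*(-8.19)^i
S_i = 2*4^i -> [2, 8, 32, 128, 512]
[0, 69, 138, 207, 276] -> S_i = 0 + 69*i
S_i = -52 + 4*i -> [-52, -48, -44, -40, -36]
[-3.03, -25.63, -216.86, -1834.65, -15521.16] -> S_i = -3.03*8.46^i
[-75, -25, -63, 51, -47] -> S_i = Random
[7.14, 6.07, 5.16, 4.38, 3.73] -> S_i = 7.14*0.85^i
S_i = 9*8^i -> [9, 72, 576, 4608, 36864]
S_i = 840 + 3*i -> [840, 843, 846, 849, 852]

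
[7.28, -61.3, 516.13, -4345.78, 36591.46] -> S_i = 7.28*(-8.42)^i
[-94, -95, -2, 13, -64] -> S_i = Random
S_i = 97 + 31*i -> [97, 128, 159, 190, 221]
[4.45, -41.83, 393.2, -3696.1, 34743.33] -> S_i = 4.45*(-9.40)^i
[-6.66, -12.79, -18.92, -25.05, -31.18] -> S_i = -6.66 + -6.13*i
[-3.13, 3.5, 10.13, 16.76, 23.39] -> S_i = -3.13 + 6.63*i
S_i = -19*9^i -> [-19, -171, -1539, -13851, -124659]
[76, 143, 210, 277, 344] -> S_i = 76 + 67*i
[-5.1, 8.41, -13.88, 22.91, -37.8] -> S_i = -5.10*(-1.65)^i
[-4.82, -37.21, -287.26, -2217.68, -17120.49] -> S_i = -4.82*7.72^i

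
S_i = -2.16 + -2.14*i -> [-2.16, -4.3, -6.44, -8.58, -10.72]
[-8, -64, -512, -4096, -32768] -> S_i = -8*8^i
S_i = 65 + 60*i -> [65, 125, 185, 245, 305]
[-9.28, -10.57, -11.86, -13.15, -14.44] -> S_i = -9.28 + -1.29*i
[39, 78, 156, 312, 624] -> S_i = 39*2^i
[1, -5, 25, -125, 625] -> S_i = 1*-5^i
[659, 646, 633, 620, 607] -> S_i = 659 + -13*i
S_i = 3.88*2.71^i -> [3.88, 10.51, 28.5, 77.22, 209.27]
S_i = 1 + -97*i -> [1, -96, -193, -290, -387]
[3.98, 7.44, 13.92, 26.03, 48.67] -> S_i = 3.98*1.87^i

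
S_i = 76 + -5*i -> [76, 71, 66, 61, 56]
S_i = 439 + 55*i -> [439, 494, 549, 604, 659]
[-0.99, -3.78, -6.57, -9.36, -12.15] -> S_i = -0.99 + -2.79*i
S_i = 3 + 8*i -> [3, 11, 19, 27, 35]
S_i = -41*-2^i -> [-41, 82, -164, 328, -656]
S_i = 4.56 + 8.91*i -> [4.56, 13.47, 22.38, 31.29, 40.2]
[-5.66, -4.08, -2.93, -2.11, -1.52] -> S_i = -5.66*0.72^i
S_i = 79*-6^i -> [79, -474, 2844, -17064, 102384]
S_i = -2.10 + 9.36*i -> [-2.1, 7.26, 16.62, 25.98, 35.34]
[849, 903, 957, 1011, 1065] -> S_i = 849 + 54*i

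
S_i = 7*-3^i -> [7, -21, 63, -189, 567]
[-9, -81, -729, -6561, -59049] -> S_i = -9*9^i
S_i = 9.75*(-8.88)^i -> [9.75, -86.58, 768.83, -6827.21, 60625.66]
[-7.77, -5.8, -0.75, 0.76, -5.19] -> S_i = Random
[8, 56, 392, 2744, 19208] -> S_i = 8*7^i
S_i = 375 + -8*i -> [375, 367, 359, 351, 343]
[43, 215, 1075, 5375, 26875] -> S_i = 43*5^i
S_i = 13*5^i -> [13, 65, 325, 1625, 8125]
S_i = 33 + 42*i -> [33, 75, 117, 159, 201]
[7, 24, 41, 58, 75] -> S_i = 7 + 17*i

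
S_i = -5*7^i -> [-5, -35, -245, -1715, -12005]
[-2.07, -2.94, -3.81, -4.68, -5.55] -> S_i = -2.07 + -0.87*i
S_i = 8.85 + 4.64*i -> [8.85, 13.49, 18.13, 22.77, 27.41]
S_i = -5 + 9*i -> [-5, 4, 13, 22, 31]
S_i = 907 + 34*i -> [907, 941, 975, 1009, 1043]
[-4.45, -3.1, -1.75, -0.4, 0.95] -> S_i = -4.45 + 1.35*i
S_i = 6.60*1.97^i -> [6.6, 13.0, 25.61, 50.46, 99.41]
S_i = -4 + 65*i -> [-4, 61, 126, 191, 256]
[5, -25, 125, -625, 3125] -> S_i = 5*-5^i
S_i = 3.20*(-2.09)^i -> [3.2, -6.69, 13.98, -29.21, 61.06]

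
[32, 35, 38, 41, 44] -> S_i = 32 + 3*i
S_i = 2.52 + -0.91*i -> [2.52, 1.61, 0.7, -0.21, -1.12]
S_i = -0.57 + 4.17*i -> [-0.57, 3.6, 7.77, 11.94, 16.11]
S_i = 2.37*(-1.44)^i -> [2.37, -3.41, 4.91, -7.08, 10.19]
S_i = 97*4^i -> [97, 388, 1552, 6208, 24832]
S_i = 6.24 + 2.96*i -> [6.24, 9.2, 12.16, 15.12, 18.08]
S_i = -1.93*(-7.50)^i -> [-1.93, 14.48, -108.56, 814.22, -6106.64]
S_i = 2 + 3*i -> [2, 5, 8, 11, 14]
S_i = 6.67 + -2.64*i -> [6.67, 4.03, 1.39, -1.25, -3.89]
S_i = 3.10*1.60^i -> [3.1, 4.96, 7.94, 12.7, 20.32]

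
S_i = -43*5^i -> [-43, -215, -1075, -5375, -26875]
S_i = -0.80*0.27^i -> [-0.8, -0.22, -0.06, -0.02, -0.0]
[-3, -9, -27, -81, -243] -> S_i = -3*3^i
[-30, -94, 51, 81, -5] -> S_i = Random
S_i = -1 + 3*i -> [-1, 2, 5, 8, 11]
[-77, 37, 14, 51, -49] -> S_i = Random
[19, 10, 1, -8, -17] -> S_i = 19 + -9*i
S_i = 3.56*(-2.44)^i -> [3.56, -8.69, 21.19, -51.72, 126.19]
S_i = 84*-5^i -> [84, -420, 2100, -10500, 52500]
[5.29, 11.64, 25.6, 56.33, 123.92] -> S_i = 5.29*2.20^i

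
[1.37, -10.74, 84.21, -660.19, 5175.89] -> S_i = 1.37*(-7.84)^i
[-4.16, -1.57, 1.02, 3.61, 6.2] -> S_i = -4.16 + 2.59*i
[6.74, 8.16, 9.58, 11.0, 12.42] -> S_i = 6.74 + 1.42*i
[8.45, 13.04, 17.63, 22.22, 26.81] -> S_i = 8.45 + 4.59*i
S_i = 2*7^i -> [2, 14, 98, 686, 4802]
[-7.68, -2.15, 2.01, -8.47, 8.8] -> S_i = Random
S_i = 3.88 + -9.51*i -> [3.88, -5.63, -15.14, -24.65, -34.16]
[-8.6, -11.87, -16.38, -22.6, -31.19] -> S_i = -8.60*1.38^i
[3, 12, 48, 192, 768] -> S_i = 3*4^i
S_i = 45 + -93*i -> [45, -48, -141, -234, -327]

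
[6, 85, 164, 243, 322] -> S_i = 6 + 79*i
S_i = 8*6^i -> [8, 48, 288, 1728, 10368]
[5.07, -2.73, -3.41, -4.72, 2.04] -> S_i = Random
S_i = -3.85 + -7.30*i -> [-3.85, -11.15, -18.45, -25.75, -33.05]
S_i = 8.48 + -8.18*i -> [8.48, 0.3, -7.88, -16.06, -24.24]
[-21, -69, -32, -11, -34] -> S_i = Random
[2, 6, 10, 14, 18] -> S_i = 2 + 4*i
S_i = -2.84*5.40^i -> [-2.84, -15.34, -82.81, -447.2, -2414.87]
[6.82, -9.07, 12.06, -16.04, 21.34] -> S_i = 6.82*(-1.33)^i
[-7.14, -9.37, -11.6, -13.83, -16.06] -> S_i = -7.14 + -2.23*i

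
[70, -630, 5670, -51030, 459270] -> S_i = 70*-9^i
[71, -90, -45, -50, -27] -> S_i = Random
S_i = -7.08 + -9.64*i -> [-7.08, -16.72, -26.36, -36.0, -45.64]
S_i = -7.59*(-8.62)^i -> [-7.59, 65.43, -563.97, 4861.42, -41905.48]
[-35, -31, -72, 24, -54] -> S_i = Random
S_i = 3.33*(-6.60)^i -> [3.33, -21.98, 145.05, -957.36, 6318.59]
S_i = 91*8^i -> [91, 728, 5824, 46592, 372736]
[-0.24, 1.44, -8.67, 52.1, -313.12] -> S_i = -0.24*(-6.01)^i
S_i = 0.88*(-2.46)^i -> [0.88, -2.16, 5.33, -13.1, 32.23]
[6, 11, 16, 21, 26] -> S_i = 6 + 5*i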